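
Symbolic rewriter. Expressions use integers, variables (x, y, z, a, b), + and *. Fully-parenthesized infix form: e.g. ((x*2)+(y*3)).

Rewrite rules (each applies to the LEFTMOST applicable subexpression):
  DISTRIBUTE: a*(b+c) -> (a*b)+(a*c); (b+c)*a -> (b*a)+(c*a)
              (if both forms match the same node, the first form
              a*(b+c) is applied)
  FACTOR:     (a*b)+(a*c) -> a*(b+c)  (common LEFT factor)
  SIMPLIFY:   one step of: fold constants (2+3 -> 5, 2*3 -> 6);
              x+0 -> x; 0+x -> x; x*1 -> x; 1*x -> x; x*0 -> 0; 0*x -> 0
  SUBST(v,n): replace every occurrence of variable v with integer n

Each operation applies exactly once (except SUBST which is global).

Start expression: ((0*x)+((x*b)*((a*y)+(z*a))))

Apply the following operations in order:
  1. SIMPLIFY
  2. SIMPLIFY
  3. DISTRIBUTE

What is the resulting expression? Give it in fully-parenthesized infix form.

Start: ((0*x)+((x*b)*((a*y)+(z*a))))
Apply SIMPLIFY at L (target: (0*x)): ((0*x)+((x*b)*((a*y)+(z*a)))) -> (0+((x*b)*((a*y)+(z*a))))
Apply SIMPLIFY at root (target: (0+((x*b)*((a*y)+(z*a))))): (0+((x*b)*((a*y)+(z*a)))) -> ((x*b)*((a*y)+(z*a)))
Apply DISTRIBUTE at root (target: ((x*b)*((a*y)+(z*a)))): ((x*b)*((a*y)+(z*a))) -> (((x*b)*(a*y))+((x*b)*(z*a)))

Answer: (((x*b)*(a*y))+((x*b)*(z*a)))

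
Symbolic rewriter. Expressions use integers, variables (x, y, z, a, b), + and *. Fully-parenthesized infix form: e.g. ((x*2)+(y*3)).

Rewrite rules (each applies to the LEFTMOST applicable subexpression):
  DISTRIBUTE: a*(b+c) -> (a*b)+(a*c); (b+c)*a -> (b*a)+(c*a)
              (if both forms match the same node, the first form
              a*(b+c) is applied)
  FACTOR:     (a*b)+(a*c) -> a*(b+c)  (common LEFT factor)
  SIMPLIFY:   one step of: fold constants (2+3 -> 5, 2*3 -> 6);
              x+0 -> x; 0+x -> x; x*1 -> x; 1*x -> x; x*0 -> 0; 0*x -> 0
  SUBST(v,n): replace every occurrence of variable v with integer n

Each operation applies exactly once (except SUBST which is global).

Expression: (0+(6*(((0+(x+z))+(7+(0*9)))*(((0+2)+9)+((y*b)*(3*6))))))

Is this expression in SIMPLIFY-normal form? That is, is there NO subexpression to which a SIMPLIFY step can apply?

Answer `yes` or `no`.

Expression: (0+(6*(((0+(x+z))+(7+(0*9)))*(((0+2)+9)+((y*b)*(3*6))))))
Scanning for simplifiable subexpressions (pre-order)...
  at root: (0+(6*(((0+(x+z))+(7+(0*9)))*(((0+2)+9)+((y*b)*(3*6)))))) (SIMPLIFIABLE)
  at R: (6*(((0+(x+z))+(7+(0*9)))*(((0+2)+9)+((y*b)*(3*6))))) (not simplifiable)
  at RR: (((0+(x+z))+(7+(0*9)))*(((0+2)+9)+((y*b)*(3*6)))) (not simplifiable)
  at RRL: ((0+(x+z))+(7+(0*9))) (not simplifiable)
  at RRLL: (0+(x+z)) (SIMPLIFIABLE)
  at RRLLR: (x+z) (not simplifiable)
  at RRLR: (7+(0*9)) (not simplifiable)
  at RRLRR: (0*9) (SIMPLIFIABLE)
  at RRR: (((0+2)+9)+((y*b)*(3*6))) (not simplifiable)
  at RRRL: ((0+2)+9) (not simplifiable)
  at RRRLL: (0+2) (SIMPLIFIABLE)
  at RRRR: ((y*b)*(3*6)) (not simplifiable)
  at RRRRL: (y*b) (not simplifiable)
  at RRRRR: (3*6) (SIMPLIFIABLE)
Found simplifiable subexpr at path root: (0+(6*(((0+(x+z))+(7+(0*9)))*(((0+2)+9)+((y*b)*(3*6))))))
One SIMPLIFY step would give: (6*(((0+(x+z))+(7+(0*9)))*(((0+2)+9)+((y*b)*(3*6)))))
-> NOT in normal form.

Answer: no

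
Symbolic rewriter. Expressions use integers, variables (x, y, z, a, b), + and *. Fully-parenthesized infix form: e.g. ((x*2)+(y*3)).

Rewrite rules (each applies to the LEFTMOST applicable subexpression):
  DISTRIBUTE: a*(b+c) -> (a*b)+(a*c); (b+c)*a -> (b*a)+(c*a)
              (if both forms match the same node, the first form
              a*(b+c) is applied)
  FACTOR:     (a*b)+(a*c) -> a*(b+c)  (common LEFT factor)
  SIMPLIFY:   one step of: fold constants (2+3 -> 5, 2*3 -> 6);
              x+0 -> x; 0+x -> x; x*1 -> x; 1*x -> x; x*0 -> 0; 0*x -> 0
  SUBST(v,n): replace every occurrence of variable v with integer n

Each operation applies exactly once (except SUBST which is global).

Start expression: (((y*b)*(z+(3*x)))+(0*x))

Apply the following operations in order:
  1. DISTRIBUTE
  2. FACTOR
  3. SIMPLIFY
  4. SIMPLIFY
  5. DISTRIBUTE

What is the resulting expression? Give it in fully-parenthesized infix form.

Answer: (((y*b)*z)+((y*b)*(3*x)))

Derivation:
Start: (((y*b)*(z+(3*x)))+(0*x))
Apply DISTRIBUTE at L (target: ((y*b)*(z+(3*x)))): (((y*b)*(z+(3*x)))+(0*x)) -> ((((y*b)*z)+((y*b)*(3*x)))+(0*x))
Apply FACTOR at L (target: (((y*b)*z)+((y*b)*(3*x)))): ((((y*b)*z)+((y*b)*(3*x)))+(0*x)) -> (((y*b)*(z+(3*x)))+(0*x))
Apply SIMPLIFY at R (target: (0*x)): (((y*b)*(z+(3*x)))+(0*x)) -> (((y*b)*(z+(3*x)))+0)
Apply SIMPLIFY at root (target: (((y*b)*(z+(3*x)))+0)): (((y*b)*(z+(3*x)))+0) -> ((y*b)*(z+(3*x)))
Apply DISTRIBUTE at root (target: ((y*b)*(z+(3*x)))): ((y*b)*(z+(3*x))) -> (((y*b)*z)+((y*b)*(3*x)))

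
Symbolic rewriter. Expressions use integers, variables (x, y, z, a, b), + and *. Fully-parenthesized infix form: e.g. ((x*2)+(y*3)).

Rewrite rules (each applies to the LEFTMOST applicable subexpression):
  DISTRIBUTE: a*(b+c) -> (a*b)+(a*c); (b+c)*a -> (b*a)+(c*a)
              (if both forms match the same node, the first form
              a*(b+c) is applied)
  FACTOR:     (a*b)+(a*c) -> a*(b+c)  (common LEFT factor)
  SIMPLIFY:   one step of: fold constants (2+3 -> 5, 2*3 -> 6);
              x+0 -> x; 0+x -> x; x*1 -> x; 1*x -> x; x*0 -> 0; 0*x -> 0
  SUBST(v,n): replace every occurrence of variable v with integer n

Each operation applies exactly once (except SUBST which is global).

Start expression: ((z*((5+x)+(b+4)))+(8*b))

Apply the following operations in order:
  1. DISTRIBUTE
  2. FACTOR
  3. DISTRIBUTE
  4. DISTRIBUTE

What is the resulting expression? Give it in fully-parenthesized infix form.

Start: ((z*((5+x)+(b+4)))+(8*b))
Apply DISTRIBUTE at L (target: (z*((5+x)+(b+4)))): ((z*((5+x)+(b+4)))+(8*b)) -> (((z*(5+x))+(z*(b+4)))+(8*b))
Apply FACTOR at L (target: ((z*(5+x))+(z*(b+4)))): (((z*(5+x))+(z*(b+4)))+(8*b)) -> ((z*((5+x)+(b+4)))+(8*b))
Apply DISTRIBUTE at L (target: (z*((5+x)+(b+4)))): ((z*((5+x)+(b+4)))+(8*b)) -> (((z*(5+x))+(z*(b+4)))+(8*b))
Apply DISTRIBUTE at LL (target: (z*(5+x))): (((z*(5+x))+(z*(b+4)))+(8*b)) -> ((((z*5)+(z*x))+(z*(b+4)))+(8*b))

Answer: ((((z*5)+(z*x))+(z*(b+4)))+(8*b))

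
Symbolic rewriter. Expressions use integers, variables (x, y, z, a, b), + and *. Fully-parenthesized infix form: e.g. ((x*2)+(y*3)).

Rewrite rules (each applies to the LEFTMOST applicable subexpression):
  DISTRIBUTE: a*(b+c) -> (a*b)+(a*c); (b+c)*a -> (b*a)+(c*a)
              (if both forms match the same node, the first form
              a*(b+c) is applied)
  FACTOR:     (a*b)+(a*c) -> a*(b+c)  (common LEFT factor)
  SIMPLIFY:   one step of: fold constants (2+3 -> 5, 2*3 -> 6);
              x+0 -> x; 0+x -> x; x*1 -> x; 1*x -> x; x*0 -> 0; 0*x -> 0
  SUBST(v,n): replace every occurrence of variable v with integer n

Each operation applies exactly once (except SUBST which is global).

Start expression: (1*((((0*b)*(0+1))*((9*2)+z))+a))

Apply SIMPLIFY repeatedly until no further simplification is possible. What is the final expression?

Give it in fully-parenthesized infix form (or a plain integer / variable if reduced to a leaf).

Start: (1*((((0*b)*(0+1))*((9*2)+z))+a))
Step 1: at root: (1*((((0*b)*(0+1))*((9*2)+z))+a)) -> ((((0*b)*(0+1))*((9*2)+z))+a); overall: (1*((((0*b)*(0+1))*((9*2)+z))+a)) -> ((((0*b)*(0+1))*((9*2)+z))+a)
Step 2: at LLL: (0*b) -> 0; overall: ((((0*b)*(0+1))*((9*2)+z))+a) -> (((0*(0+1))*((9*2)+z))+a)
Step 3: at LL: (0*(0+1)) -> 0; overall: (((0*(0+1))*((9*2)+z))+a) -> ((0*((9*2)+z))+a)
Step 4: at L: (0*((9*2)+z)) -> 0; overall: ((0*((9*2)+z))+a) -> (0+a)
Step 5: at root: (0+a) -> a; overall: (0+a) -> a
Fixed point: a

Answer: a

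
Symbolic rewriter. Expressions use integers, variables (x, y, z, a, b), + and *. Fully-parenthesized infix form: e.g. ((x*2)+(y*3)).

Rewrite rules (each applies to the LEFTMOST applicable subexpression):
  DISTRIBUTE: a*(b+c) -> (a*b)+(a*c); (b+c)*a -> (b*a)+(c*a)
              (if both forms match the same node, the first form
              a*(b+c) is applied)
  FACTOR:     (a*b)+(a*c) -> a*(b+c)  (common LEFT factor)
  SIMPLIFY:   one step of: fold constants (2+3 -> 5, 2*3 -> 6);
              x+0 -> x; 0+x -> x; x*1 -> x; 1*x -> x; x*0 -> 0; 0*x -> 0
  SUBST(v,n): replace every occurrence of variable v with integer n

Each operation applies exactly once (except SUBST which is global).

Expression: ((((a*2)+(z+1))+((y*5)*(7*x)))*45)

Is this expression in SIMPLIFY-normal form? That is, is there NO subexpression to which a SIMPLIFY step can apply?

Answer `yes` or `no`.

Answer: yes

Derivation:
Expression: ((((a*2)+(z+1))+((y*5)*(7*x)))*45)
Scanning for simplifiable subexpressions (pre-order)...
  at root: ((((a*2)+(z+1))+((y*5)*(7*x)))*45) (not simplifiable)
  at L: (((a*2)+(z+1))+((y*5)*(7*x))) (not simplifiable)
  at LL: ((a*2)+(z+1)) (not simplifiable)
  at LLL: (a*2) (not simplifiable)
  at LLR: (z+1) (not simplifiable)
  at LR: ((y*5)*(7*x)) (not simplifiable)
  at LRL: (y*5) (not simplifiable)
  at LRR: (7*x) (not simplifiable)
Result: no simplifiable subexpression found -> normal form.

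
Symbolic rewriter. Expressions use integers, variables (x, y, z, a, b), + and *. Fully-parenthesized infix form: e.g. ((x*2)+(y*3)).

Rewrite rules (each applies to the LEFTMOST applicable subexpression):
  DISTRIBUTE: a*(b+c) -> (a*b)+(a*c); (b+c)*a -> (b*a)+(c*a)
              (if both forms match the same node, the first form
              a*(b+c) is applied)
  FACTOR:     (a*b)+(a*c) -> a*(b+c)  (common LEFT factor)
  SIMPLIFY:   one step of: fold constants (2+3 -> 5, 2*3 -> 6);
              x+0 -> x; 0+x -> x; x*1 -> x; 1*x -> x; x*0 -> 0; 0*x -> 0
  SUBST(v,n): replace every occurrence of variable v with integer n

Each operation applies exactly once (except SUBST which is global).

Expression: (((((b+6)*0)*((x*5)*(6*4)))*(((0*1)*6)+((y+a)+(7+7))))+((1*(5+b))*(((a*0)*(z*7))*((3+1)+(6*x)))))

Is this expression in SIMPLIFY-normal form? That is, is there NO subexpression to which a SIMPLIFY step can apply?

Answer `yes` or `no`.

Answer: no

Derivation:
Expression: (((((b+6)*0)*((x*5)*(6*4)))*(((0*1)*6)+((y+a)+(7+7))))+((1*(5+b))*(((a*0)*(z*7))*((3+1)+(6*x)))))
Scanning for simplifiable subexpressions (pre-order)...
  at root: (((((b+6)*0)*((x*5)*(6*4)))*(((0*1)*6)+((y+a)+(7+7))))+((1*(5+b))*(((a*0)*(z*7))*((3+1)+(6*x))))) (not simplifiable)
  at L: ((((b+6)*0)*((x*5)*(6*4)))*(((0*1)*6)+((y+a)+(7+7)))) (not simplifiable)
  at LL: (((b+6)*0)*((x*5)*(6*4))) (not simplifiable)
  at LLL: ((b+6)*0) (SIMPLIFIABLE)
  at LLLL: (b+6) (not simplifiable)
  at LLR: ((x*5)*(6*4)) (not simplifiable)
  at LLRL: (x*5) (not simplifiable)
  at LLRR: (6*4) (SIMPLIFIABLE)
  at LR: (((0*1)*6)+((y+a)+(7+7))) (not simplifiable)
  at LRL: ((0*1)*6) (not simplifiable)
  at LRLL: (0*1) (SIMPLIFIABLE)
  at LRR: ((y+a)+(7+7)) (not simplifiable)
  at LRRL: (y+a) (not simplifiable)
  at LRRR: (7+7) (SIMPLIFIABLE)
  at R: ((1*(5+b))*(((a*0)*(z*7))*((3+1)+(6*x)))) (not simplifiable)
  at RL: (1*(5+b)) (SIMPLIFIABLE)
  at RLR: (5+b) (not simplifiable)
  at RR: (((a*0)*(z*7))*((3+1)+(6*x))) (not simplifiable)
  at RRL: ((a*0)*(z*7)) (not simplifiable)
  at RRLL: (a*0) (SIMPLIFIABLE)
  at RRLR: (z*7) (not simplifiable)
  at RRR: ((3+1)+(6*x)) (not simplifiable)
  at RRRL: (3+1) (SIMPLIFIABLE)
  at RRRR: (6*x) (not simplifiable)
Found simplifiable subexpr at path LLL: ((b+6)*0)
One SIMPLIFY step would give: (((0*((x*5)*(6*4)))*(((0*1)*6)+((y+a)+(7+7))))+((1*(5+b))*(((a*0)*(z*7))*((3+1)+(6*x)))))
-> NOT in normal form.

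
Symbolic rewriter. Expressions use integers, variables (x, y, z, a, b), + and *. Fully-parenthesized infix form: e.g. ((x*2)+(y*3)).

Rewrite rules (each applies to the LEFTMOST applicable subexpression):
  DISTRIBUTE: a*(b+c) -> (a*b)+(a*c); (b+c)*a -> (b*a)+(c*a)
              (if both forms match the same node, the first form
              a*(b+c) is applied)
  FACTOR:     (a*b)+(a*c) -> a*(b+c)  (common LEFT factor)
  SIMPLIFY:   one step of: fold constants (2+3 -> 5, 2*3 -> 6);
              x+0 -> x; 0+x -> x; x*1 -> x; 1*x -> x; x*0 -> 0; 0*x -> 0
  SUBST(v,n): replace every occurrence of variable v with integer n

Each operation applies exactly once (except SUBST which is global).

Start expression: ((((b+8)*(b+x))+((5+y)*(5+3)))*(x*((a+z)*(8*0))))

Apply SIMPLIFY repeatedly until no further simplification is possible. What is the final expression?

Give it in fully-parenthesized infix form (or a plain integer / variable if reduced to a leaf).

Answer: 0

Derivation:
Start: ((((b+8)*(b+x))+((5+y)*(5+3)))*(x*((a+z)*(8*0))))
Step 1: at LRR: (5+3) -> 8; overall: ((((b+8)*(b+x))+((5+y)*(5+3)))*(x*((a+z)*(8*0)))) -> ((((b+8)*(b+x))+((5+y)*8))*(x*((a+z)*(8*0))))
Step 2: at RRR: (8*0) -> 0; overall: ((((b+8)*(b+x))+((5+y)*8))*(x*((a+z)*(8*0)))) -> ((((b+8)*(b+x))+((5+y)*8))*(x*((a+z)*0)))
Step 3: at RR: ((a+z)*0) -> 0; overall: ((((b+8)*(b+x))+((5+y)*8))*(x*((a+z)*0))) -> ((((b+8)*(b+x))+((5+y)*8))*(x*0))
Step 4: at R: (x*0) -> 0; overall: ((((b+8)*(b+x))+((5+y)*8))*(x*0)) -> ((((b+8)*(b+x))+((5+y)*8))*0)
Step 5: at root: ((((b+8)*(b+x))+((5+y)*8))*0) -> 0; overall: ((((b+8)*(b+x))+((5+y)*8))*0) -> 0
Fixed point: 0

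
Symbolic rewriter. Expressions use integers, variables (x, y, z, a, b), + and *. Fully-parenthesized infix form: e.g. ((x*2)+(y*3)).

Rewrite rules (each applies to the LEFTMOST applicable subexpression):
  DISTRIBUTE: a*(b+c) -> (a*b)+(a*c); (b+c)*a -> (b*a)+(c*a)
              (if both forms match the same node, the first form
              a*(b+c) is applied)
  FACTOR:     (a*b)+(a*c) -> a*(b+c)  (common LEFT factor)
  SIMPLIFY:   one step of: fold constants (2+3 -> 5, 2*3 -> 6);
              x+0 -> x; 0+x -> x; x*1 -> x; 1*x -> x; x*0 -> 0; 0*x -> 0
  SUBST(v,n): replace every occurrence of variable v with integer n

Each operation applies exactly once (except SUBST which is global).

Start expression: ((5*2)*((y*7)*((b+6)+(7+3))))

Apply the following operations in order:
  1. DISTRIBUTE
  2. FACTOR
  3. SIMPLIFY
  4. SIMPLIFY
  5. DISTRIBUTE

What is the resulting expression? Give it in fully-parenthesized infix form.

Start: ((5*2)*((y*7)*((b+6)+(7+3))))
Apply DISTRIBUTE at R (target: ((y*7)*((b+6)+(7+3)))): ((5*2)*((y*7)*((b+6)+(7+3)))) -> ((5*2)*(((y*7)*(b+6))+((y*7)*(7+3))))
Apply FACTOR at R (target: (((y*7)*(b+6))+((y*7)*(7+3)))): ((5*2)*(((y*7)*(b+6))+((y*7)*(7+3)))) -> ((5*2)*((y*7)*((b+6)+(7+3))))
Apply SIMPLIFY at L (target: (5*2)): ((5*2)*((y*7)*((b+6)+(7+3)))) -> (10*((y*7)*((b+6)+(7+3))))
Apply SIMPLIFY at RRR (target: (7+3)): (10*((y*7)*((b+6)+(7+3)))) -> (10*((y*7)*((b+6)+10)))
Apply DISTRIBUTE at R (target: ((y*7)*((b+6)+10))): (10*((y*7)*((b+6)+10))) -> (10*(((y*7)*(b+6))+((y*7)*10)))

Answer: (10*(((y*7)*(b+6))+((y*7)*10)))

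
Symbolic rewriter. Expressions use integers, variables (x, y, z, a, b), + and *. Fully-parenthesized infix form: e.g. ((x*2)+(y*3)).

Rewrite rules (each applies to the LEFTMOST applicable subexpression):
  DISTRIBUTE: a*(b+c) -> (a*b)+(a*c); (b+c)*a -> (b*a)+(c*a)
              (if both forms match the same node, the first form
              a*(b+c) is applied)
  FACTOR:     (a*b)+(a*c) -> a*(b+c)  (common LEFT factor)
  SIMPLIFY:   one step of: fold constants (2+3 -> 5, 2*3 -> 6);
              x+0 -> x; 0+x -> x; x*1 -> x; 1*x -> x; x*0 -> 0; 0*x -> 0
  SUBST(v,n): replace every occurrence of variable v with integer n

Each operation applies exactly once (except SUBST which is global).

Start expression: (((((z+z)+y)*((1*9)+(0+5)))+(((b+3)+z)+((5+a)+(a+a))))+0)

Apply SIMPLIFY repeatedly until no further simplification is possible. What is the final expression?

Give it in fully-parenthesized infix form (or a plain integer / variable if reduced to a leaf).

Start: (((((z+z)+y)*((1*9)+(0+5)))+(((b+3)+z)+((5+a)+(a+a))))+0)
Step 1: at root: (((((z+z)+y)*((1*9)+(0+5)))+(((b+3)+z)+((5+a)+(a+a))))+0) -> ((((z+z)+y)*((1*9)+(0+5)))+(((b+3)+z)+((5+a)+(a+a)))); overall: (((((z+z)+y)*((1*9)+(0+5)))+(((b+3)+z)+((5+a)+(a+a))))+0) -> ((((z+z)+y)*((1*9)+(0+5)))+(((b+3)+z)+((5+a)+(a+a))))
Step 2: at LRL: (1*9) -> 9; overall: ((((z+z)+y)*((1*9)+(0+5)))+(((b+3)+z)+((5+a)+(a+a)))) -> ((((z+z)+y)*(9+(0+5)))+(((b+3)+z)+((5+a)+(a+a))))
Step 3: at LRR: (0+5) -> 5; overall: ((((z+z)+y)*(9+(0+5)))+(((b+3)+z)+((5+a)+(a+a)))) -> ((((z+z)+y)*(9+5))+(((b+3)+z)+((5+a)+(a+a))))
Step 4: at LR: (9+5) -> 14; overall: ((((z+z)+y)*(9+5))+(((b+3)+z)+((5+a)+(a+a)))) -> ((((z+z)+y)*14)+(((b+3)+z)+((5+a)+(a+a))))
Fixed point: ((((z+z)+y)*14)+(((b+3)+z)+((5+a)+(a+a))))

Answer: ((((z+z)+y)*14)+(((b+3)+z)+((5+a)+(a+a))))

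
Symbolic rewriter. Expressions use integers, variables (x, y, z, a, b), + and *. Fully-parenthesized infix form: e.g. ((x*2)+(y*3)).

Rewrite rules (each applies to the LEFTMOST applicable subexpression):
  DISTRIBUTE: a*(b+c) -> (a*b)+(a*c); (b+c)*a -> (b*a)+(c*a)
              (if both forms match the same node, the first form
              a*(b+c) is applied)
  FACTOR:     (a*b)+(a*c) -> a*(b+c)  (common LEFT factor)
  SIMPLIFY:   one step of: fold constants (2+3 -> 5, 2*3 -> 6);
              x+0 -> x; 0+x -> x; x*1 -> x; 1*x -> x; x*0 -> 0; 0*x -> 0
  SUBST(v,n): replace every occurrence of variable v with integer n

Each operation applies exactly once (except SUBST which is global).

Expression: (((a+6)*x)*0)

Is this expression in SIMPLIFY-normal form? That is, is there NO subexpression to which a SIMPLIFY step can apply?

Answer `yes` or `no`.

Answer: no

Derivation:
Expression: (((a+6)*x)*0)
Scanning for simplifiable subexpressions (pre-order)...
  at root: (((a+6)*x)*0) (SIMPLIFIABLE)
  at L: ((a+6)*x) (not simplifiable)
  at LL: (a+6) (not simplifiable)
Found simplifiable subexpr at path root: (((a+6)*x)*0)
One SIMPLIFY step would give: 0
-> NOT in normal form.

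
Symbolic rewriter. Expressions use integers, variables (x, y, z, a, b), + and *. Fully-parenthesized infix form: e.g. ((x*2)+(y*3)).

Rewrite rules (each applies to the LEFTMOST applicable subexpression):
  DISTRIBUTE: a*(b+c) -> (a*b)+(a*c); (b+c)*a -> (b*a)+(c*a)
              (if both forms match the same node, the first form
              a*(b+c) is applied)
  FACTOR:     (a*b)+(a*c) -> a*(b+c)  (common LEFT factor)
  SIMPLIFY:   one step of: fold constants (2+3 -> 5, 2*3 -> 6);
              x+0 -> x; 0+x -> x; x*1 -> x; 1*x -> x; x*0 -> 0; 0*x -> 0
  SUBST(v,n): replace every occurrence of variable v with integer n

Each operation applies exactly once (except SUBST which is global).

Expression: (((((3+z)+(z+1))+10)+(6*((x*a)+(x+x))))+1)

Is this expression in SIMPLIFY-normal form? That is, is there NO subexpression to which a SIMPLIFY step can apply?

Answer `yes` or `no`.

Answer: yes

Derivation:
Expression: (((((3+z)+(z+1))+10)+(6*((x*a)+(x+x))))+1)
Scanning for simplifiable subexpressions (pre-order)...
  at root: (((((3+z)+(z+1))+10)+(6*((x*a)+(x+x))))+1) (not simplifiable)
  at L: ((((3+z)+(z+1))+10)+(6*((x*a)+(x+x)))) (not simplifiable)
  at LL: (((3+z)+(z+1))+10) (not simplifiable)
  at LLL: ((3+z)+(z+1)) (not simplifiable)
  at LLLL: (3+z) (not simplifiable)
  at LLLR: (z+1) (not simplifiable)
  at LR: (6*((x*a)+(x+x))) (not simplifiable)
  at LRR: ((x*a)+(x+x)) (not simplifiable)
  at LRRL: (x*a) (not simplifiable)
  at LRRR: (x+x) (not simplifiable)
Result: no simplifiable subexpression found -> normal form.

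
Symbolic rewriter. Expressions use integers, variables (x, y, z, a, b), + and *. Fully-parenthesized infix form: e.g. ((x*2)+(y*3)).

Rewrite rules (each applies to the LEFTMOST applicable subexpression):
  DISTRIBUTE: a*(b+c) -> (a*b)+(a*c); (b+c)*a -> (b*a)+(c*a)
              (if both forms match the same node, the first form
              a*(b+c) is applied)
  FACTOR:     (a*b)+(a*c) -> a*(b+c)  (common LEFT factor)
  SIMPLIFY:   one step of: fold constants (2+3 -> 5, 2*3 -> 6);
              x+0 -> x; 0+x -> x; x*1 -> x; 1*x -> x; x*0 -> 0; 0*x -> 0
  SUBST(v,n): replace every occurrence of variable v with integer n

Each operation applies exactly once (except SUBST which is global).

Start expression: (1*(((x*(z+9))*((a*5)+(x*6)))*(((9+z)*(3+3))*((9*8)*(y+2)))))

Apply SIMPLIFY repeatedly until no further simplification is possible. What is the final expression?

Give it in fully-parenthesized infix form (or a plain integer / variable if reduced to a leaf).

Answer: (((x*(z+9))*((a*5)+(x*6)))*(((9+z)*6)*(72*(y+2))))

Derivation:
Start: (1*(((x*(z+9))*((a*5)+(x*6)))*(((9+z)*(3+3))*((9*8)*(y+2)))))
Step 1: at root: (1*(((x*(z+9))*((a*5)+(x*6)))*(((9+z)*(3+3))*((9*8)*(y+2))))) -> (((x*(z+9))*((a*5)+(x*6)))*(((9+z)*(3+3))*((9*8)*(y+2)))); overall: (1*(((x*(z+9))*((a*5)+(x*6)))*(((9+z)*(3+3))*((9*8)*(y+2))))) -> (((x*(z+9))*((a*5)+(x*6)))*(((9+z)*(3+3))*((9*8)*(y+2))))
Step 2: at RLR: (3+3) -> 6; overall: (((x*(z+9))*((a*5)+(x*6)))*(((9+z)*(3+3))*((9*8)*(y+2)))) -> (((x*(z+9))*((a*5)+(x*6)))*(((9+z)*6)*((9*8)*(y+2))))
Step 3: at RRL: (9*8) -> 72; overall: (((x*(z+9))*((a*5)+(x*6)))*(((9+z)*6)*((9*8)*(y+2)))) -> (((x*(z+9))*((a*5)+(x*6)))*(((9+z)*6)*(72*(y+2))))
Fixed point: (((x*(z+9))*((a*5)+(x*6)))*(((9+z)*6)*(72*(y+2))))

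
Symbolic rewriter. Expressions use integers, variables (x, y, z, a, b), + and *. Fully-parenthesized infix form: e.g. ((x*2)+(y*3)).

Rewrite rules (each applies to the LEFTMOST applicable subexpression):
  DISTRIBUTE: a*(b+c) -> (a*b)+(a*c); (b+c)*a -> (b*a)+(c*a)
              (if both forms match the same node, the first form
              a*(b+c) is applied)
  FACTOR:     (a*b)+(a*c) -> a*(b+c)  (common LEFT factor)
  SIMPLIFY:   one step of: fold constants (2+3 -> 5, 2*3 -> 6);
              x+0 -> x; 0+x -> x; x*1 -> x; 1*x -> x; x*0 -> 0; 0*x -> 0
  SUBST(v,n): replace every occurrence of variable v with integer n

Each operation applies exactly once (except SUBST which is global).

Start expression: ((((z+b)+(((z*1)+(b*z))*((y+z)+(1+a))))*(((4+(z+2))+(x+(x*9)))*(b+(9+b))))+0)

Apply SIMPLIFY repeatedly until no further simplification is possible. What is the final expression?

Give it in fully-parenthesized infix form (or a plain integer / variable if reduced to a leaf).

Answer: (((z+b)+((z+(b*z))*((y+z)+(1+a))))*(((4+(z+2))+(x+(x*9)))*(b+(9+b))))

Derivation:
Start: ((((z+b)+(((z*1)+(b*z))*((y+z)+(1+a))))*(((4+(z+2))+(x+(x*9)))*(b+(9+b))))+0)
Step 1: at root: ((((z+b)+(((z*1)+(b*z))*((y+z)+(1+a))))*(((4+(z+2))+(x+(x*9)))*(b+(9+b))))+0) -> (((z+b)+(((z*1)+(b*z))*((y+z)+(1+a))))*(((4+(z+2))+(x+(x*9)))*(b+(9+b)))); overall: ((((z+b)+(((z*1)+(b*z))*((y+z)+(1+a))))*(((4+(z+2))+(x+(x*9)))*(b+(9+b))))+0) -> (((z+b)+(((z*1)+(b*z))*((y+z)+(1+a))))*(((4+(z+2))+(x+(x*9)))*(b+(9+b))))
Step 2: at LRLL: (z*1) -> z; overall: (((z+b)+(((z*1)+(b*z))*((y+z)+(1+a))))*(((4+(z+2))+(x+(x*9)))*(b+(9+b)))) -> (((z+b)+((z+(b*z))*((y+z)+(1+a))))*(((4+(z+2))+(x+(x*9)))*(b+(9+b))))
Fixed point: (((z+b)+((z+(b*z))*((y+z)+(1+a))))*(((4+(z+2))+(x+(x*9)))*(b+(9+b))))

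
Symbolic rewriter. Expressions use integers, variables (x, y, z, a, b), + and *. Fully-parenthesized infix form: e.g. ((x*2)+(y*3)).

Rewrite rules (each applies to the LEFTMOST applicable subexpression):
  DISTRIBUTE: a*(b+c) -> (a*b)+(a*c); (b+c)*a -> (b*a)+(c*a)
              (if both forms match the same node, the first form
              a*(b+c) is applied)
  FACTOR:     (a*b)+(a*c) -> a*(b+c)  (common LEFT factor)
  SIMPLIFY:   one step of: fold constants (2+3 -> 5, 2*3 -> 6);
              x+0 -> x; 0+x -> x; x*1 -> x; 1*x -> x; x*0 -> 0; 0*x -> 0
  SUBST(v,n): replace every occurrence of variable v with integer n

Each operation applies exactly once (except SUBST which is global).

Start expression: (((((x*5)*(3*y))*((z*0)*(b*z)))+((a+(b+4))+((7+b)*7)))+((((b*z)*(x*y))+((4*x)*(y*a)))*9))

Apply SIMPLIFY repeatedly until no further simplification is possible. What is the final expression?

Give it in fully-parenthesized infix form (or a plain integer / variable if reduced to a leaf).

Start: (((((x*5)*(3*y))*((z*0)*(b*z)))+((a+(b+4))+((7+b)*7)))+((((b*z)*(x*y))+((4*x)*(y*a)))*9))
Step 1: at LLRL: (z*0) -> 0; overall: (((((x*5)*(3*y))*((z*0)*(b*z)))+((a+(b+4))+((7+b)*7)))+((((b*z)*(x*y))+((4*x)*(y*a)))*9)) -> (((((x*5)*(3*y))*(0*(b*z)))+((a+(b+4))+((7+b)*7)))+((((b*z)*(x*y))+((4*x)*(y*a)))*9))
Step 2: at LLR: (0*(b*z)) -> 0; overall: (((((x*5)*(3*y))*(0*(b*z)))+((a+(b+4))+((7+b)*7)))+((((b*z)*(x*y))+((4*x)*(y*a)))*9)) -> (((((x*5)*(3*y))*0)+((a+(b+4))+((7+b)*7)))+((((b*z)*(x*y))+((4*x)*(y*a)))*9))
Step 3: at LL: (((x*5)*(3*y))*0) -> 0; overall: (((((x*5)*(3*y))*0)+((a+(b+4))+((7+b)*7)))+((((b*z)*(x*y))+((4*x)*(y*a)))*9)) -> ((0+((a+(b+4))+((7+b)*7)))+((((b*z)*(x*y))+((4*x)*(y*a)))*9))
Step 4: at L: (0+((a+(b+4))+((7+b)*7))) -> ((a+(b+4))+((7+b)*7)); overall: ((0+((a+(b+4))+((7+b)*7)))+((((b*z)*(x*y))+((4*x)*(y*a)))*9)) -> (((a+(b+4))+((7+b)*7))+((((b*z)*(x*y))+((4*x)*(y*a)))*9))
Fixed point: (((a+(b+4))+((7+b)*7))+((((b*z)*(x*y))+((4*x)*(y*a)))*9))

Answer: (((a+(b+4))+((7+b)*7))+((((b*z)*(x*y))+((4*x)*(y*a)))*9))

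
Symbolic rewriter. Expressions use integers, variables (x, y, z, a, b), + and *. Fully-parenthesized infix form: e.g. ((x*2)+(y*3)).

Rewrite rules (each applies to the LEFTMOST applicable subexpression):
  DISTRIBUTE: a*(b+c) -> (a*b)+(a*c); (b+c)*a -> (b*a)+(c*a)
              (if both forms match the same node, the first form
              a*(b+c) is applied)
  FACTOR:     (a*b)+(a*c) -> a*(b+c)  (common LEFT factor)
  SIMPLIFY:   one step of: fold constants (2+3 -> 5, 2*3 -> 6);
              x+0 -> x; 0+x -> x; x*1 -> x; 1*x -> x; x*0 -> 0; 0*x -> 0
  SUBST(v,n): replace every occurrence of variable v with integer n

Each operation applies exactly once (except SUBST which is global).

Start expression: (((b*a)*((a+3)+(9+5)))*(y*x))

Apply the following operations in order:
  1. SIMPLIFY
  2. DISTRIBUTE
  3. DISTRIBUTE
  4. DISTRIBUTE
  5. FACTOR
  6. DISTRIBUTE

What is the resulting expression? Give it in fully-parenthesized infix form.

Start: (((b*a)*((a+3)+(9+5)))*(y*x))
Apply SIMPLIFY at LRR (target: (9+5)): (((b*a)*((a+3)+(9+5)))*(y*x)) -> (((b*a)*((a+3)+14))*(y*x))
Apply DISTRIBUTE at L (target: ((b*a)*((a+3)+14))): (((b*a)*((a+3)+14))*(y*x)) -> ((((b*a)*(a+3))+((b*a)*14))*(y*x))
Apply DISTRIBUTE at root (target: ((((b*a)*(a+3))+((b*a)*14))*(y*x))): ((((b*a)*(a+3))+((b*a)*14))*(y*x)) -> ((((b*a)*(a+3))*(y*x))+(((b*a)*14)*(y*x)))
Apply DISTRIBUTE at LL (target: ((b*a)*(a+3))): ((((b*a)*(a+3))*(y*x))+(((b*a)*14)*(y*x))) -> (((((b*a)*a)+((b*a)*3))*(y*x))+(((b*a)*14)*(y*x)))
Apply FACTOR at LL (target: (((b*a)*a)+((b*a)*3))): (((((b*a)*a)+((b*a)*3))*(y*x))+(((b*a)*14)*(y*x))) -> ((((b*a)*(a+3))*(y*x))+(((b*a)*14)*(y*x)))
Apply DISTRIBUTE at LL (target: ((b*a)*(a+3))): ((((b*a)*(a+3))*(y*x))+(((b*a)*14)*(y*x))) -> (((((b*a)*a)+((b*a)*3))*(y*x))+(((b*a)*14)*(y*x)))

Answer: (((((b*a)*a)+((b*a)*3))*(y*x))+(((b*a)*14)*(y*x)))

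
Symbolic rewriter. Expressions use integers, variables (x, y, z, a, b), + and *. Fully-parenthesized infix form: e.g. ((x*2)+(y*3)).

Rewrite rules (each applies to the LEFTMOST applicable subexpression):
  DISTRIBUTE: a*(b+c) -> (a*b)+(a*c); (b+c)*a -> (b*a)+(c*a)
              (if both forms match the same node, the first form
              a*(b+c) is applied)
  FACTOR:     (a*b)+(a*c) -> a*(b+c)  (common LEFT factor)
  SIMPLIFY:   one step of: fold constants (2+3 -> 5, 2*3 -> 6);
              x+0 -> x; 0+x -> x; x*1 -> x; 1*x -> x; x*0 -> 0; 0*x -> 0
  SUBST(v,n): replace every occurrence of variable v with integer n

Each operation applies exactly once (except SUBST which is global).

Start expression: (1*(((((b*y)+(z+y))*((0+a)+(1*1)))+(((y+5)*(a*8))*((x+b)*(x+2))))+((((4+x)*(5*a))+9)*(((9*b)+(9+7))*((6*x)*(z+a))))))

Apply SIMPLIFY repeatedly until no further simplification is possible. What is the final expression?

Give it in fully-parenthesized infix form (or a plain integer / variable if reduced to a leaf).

Start: (1*(((((b*y)+(z+y))*((0+a)+(1*1)))+(((y+5)*(a*8))*((x+b)*(x+2))))+((((4+x)*(5*a))+9)*(((9*b)+(9+7))*((6*x)*(z+a))))))
Step 1: at root: (1*(((((b*y)+(z+y))*((0+a)+(1*1)))+(((y+5)*(a*8))*((x+b)*(x+2))))+((((4+x)*(5*a))+9)*(((9*b)+(9+7))*((6*x)*(z+a)))))) -> (((((b*y)+(z+y))*((0+a)+(1*1)))+(((y+5)*(a*8))*((x+b)*(x+2))))+((((4+x)*(5*a))+9)*(((9*b)+(9+7))*((6*x)*(z+a))))); overall: (1*(((((b*y)+(z+y))*((0+a)+(1*1)))+(((y+5)*(a*8))*((x+b)*(x+2))))+((((4+x)*(5*a))+9)*(((9*b)+(9+7))*((6*x)*(z+a)))))) -> (((((b*y)+(z+y))*((0+a)+(1*1)))+(((y+5)*(a*8))*((x+b)*(x+2))))+((((4+x)*(5*a))+9)*(((9*b)+(9+7))*((6*x)*(z+a)))))
Step 2: at LLRL: (0+a) -> a; overall: (((((b*y)+(z+y))*((0+a)+(1*1)))+(((y+5)*(a*8))*((x+b)*(x+2))))+((((4+x)*(5*a))+9)*(((9*b)+(9+7))*((6*x)*(z+a))))) -> (((((b*y)+(z+y))*(a+(1*1)))+(((y+5)*(a*8))*((x+b)*(x+2))))+((((4+x)*(5*a))+9)*(((9*b)+(9+7))*((6*x)*(z+a)))))
Step 3: at LLRR: (1*1) -> 1; overall: (((((b*y)+(z+y))*(a+(1*1)))+(((y+5)*(a*8))*((x+b)*(x+2))))+((((4+x)*(5*a))+9)*(((9*b)+(9+7))*((6*x)*(z+a))))) -> (((((b*y)+(z+y))*(a+1))+(((y+5)*(a*8))*((x+b)*(x+2))))+((((4+x)*(5*a))+9)*(((9*b)+(9+7))*((6*x)*(z+a)))))
Step 4: at RRLR: (9+7) -> 16; overall: (((((b*y)+(z+y))*(a+1))+(((y+5)*(a*8))*((x+b)*(x+2))))+((((4+x)*(5*a))+9)*(((9*b)+(9+7))*((6*x)*(z+a))))) -> (((((b*y)+(z+y))*(a+1))+(((y+5)*(a*8))*((x+b)*(x+2))))+((((4+x)*(5*a))+9)*(((9*b)+16)*((6*x)*(z+a)))))
Fixed point: (((((b*y)+(z+y))*(a+1))+(((y+5)*(a*8))*((x+b)*(x+2))))+((((4+x)*(5*a))+9)*(((9*b)+16)*((6*x)*(z+a)))))

Answer: (((((b*y)+(z+y))*(a+1))+(((y+5)*(a*8))*((x+b)*(x+2))))+((((4+x)*(5*a))+9)*(((9*b)+16)*((6*x)*(z+a)))))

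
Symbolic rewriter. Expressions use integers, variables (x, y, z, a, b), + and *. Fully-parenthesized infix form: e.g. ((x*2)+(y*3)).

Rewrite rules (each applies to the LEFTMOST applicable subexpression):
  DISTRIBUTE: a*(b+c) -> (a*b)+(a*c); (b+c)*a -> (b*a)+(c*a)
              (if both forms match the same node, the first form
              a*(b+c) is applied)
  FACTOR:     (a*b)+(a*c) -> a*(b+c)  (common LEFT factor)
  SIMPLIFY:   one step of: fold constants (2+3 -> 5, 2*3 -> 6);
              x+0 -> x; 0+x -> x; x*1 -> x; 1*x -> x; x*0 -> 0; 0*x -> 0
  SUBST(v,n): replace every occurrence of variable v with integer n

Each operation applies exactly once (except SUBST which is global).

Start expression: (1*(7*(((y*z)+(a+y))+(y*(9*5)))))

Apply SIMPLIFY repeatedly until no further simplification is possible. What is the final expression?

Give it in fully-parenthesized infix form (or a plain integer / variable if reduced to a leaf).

Start: (1*(7*(((y*z)+(a+y))+(y*(9*5)))))
Step 1: at root: (1*(7*(((y*z)+(a+y))+(y*(9*5))))) -> (7*(((y*z)+(a+y))+(y*(9*5)))); overall: (1*(7*(((y*z)+(a+y))+(y*(9*5))))) -> (7*(((y*z)+(a+y))+(y*(9*5))))
Step 2: at RRR: (9*5) -> 45; overall: (7*(((y*z)+(a+y))+(y*(9*5)))) -> (7*(((y*z)+(a+y))+(y*45)))
Fixed point: (7*(((y*z)+(a+y))+(y*45)))

Answer: (7*(((y*z)+(a+y))+(y*45)))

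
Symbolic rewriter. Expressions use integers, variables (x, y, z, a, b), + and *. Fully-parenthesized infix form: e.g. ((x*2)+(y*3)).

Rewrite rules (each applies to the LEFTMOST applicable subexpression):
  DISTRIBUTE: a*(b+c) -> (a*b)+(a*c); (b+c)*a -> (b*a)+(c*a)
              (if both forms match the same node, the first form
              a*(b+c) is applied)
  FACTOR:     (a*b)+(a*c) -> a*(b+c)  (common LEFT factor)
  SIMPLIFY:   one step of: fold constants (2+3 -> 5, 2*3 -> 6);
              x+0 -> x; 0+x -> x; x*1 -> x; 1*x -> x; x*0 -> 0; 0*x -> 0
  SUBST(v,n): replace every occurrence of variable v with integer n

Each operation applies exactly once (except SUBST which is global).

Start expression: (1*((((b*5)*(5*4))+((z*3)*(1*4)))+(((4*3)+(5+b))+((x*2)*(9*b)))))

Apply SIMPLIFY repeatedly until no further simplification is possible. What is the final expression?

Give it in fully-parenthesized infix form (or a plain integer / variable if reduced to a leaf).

Start: (1*((((b*5)*(5*4))+((z*3)*(1*4)))+(((4*3)+(5+b))+((x*2)*(9*b)))))
Step 1: at root: (1*((((b*5)*(5*4))+((z*3)*(1*4)))+(((4*3)+(5+b))+((x*2)*(9*b))))) -> ((((b*5)*(5*4))+((z*3)*(1*4)))+(((4*3)+(5+b))+((x*2)*(9*b)))); overall: (1*((((b*5)*(5*4))+((z*3)*(1*4)))+(((4*3)+(5+b))+((x*2)*(9*b))))) -> ((((b*5)*(5*4))+((z*3)*(1*4)))+(((4*3)+(5+b))+((x*2)*(9*b))))
Step 2: at LLR: (5*4) -> 20; overall: ((((b*5)*(5*4))+((z*3)*(1*4)))+(((4*3)+(5+b))+((x*2)*(9*b)))) -> ((((b*5)*20)+((z*3)*(1*4)))+(((4*3)+(5+b))+((x*2)*(9*b))))
Step 3: at LRR: (1*4) -> 4; overall: ((((b*5)*20)+((z*3)*(1*4)))+(((4*3)+(5+b))+((x*2)*(9*b)))) -> ((((b*5)*20)+((z*3)*4))+(((4*3)+(5+b))+((x*2)*(9*b))))
Step 4: at RLL: (4*3) -> 12; overall: ((((b*5)*20)+((z*3)*4))+(((4*3)+(5+b))+((x*2)*(9*b)))) -> ((((b*5)*20)+((z*3)*4))+((12+(5+b))+((x*2)*(9*b))))
Fixed point: ((((b*5)*20)+((z*3)*4))+((12+(5+b))+((x*2)*(9*b))))

Answer: ((((b*5)*20)+((z*3)*4))+((12+(5+b))+((x*2)*(9*b))))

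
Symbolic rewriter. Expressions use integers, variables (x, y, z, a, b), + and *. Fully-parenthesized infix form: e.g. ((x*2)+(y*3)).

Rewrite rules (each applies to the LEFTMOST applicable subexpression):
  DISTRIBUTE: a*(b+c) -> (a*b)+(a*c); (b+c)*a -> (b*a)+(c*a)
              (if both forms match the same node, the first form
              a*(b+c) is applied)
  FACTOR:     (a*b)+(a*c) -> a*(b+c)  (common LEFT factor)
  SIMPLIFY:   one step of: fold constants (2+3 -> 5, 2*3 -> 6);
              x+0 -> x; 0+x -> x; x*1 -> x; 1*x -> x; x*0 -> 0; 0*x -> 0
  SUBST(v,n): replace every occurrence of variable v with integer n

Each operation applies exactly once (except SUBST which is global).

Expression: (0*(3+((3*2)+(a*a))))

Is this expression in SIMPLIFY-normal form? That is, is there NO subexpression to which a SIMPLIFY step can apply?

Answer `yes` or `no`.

Expression: (0*(3+((3*2)+(a*a))))
Scanning for simplifiable subexpressions (pre-order)...
  at root: (0*(3+((3*2)+(a*a)))) (SIMPLIFIABLE)
  at R: (3+((3*2)+(a*a))) (not simplifiable)
  at RR: ((3*2)+(a*a)) (not simplifiable)
  at RRL: (3*2) (SIMPLIFIABLE)
  at RRR: (a*a) (not simplifiable)
Found simplifiable subexpr at path root: (0*(3+((3*2)+(a*a))))
One SIMPLIFY step would give: 0
-> NOT in normal form.

Answer: no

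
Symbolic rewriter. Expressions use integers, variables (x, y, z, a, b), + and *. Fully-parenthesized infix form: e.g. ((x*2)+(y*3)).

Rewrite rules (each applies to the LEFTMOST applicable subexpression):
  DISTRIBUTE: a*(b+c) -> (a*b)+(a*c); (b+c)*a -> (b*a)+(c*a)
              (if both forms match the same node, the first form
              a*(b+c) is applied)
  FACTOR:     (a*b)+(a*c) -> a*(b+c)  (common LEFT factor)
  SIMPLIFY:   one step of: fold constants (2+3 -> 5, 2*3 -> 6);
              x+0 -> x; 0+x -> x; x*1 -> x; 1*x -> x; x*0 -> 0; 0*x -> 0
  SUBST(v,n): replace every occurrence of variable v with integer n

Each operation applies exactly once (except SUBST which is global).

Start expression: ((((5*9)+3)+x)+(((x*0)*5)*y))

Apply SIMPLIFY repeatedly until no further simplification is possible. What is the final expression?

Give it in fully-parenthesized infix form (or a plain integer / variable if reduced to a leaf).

Start: ((((5*9)+3)+x)+(((x*0)*5)*y))
Step 1: at LLL: (5*9) -> 45; overall: ((((5*9)+3)+x)+(((x*0)*5)*y)) -> (((45+3)+x)+(((x*0)*5)*y))
Step 2: at LL: (45+3) -> 48; overall: (((45+3)+x)+(((x*0)*5)*y)) -> ((48+x)+(((x*0)*5)*y))
Step 3: at RLL: (x*0) -> 0; overall: ((48+x)+(((x*0)*5)*y)) -> ((48+x)+((0*5)*y))
Step 4: at RL: (0*5) -> 0; overall: ((48+x)+((0*5)*y)) -> ((48+x)+(0*y))
Step 5: at R: (0*y) -> 0; overall: ((48+x)+(0*y)) -> ((48+x)+0)
Step 6: at root: ((48+x)+0) -> (48+x); overall: ((48+x)+0) -> (48+x)
Fixed point: (48+x)

Answer: (48+x)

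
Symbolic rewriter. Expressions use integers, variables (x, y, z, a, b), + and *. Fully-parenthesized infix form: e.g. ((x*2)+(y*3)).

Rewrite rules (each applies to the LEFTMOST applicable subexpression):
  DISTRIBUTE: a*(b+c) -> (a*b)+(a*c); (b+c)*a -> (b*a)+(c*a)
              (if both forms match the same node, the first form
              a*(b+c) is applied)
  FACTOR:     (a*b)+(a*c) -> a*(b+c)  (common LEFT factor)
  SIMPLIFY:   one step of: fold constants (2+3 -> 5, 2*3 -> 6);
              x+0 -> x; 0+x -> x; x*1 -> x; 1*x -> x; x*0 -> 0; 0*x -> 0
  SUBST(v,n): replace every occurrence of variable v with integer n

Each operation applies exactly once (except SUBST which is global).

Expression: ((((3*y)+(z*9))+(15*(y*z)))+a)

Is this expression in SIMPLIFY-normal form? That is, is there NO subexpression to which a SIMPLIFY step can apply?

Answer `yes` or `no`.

Expression: ((((3*y)+(z*9))+(15*(y*z)))+a)
Scanning for simplifiable subexpressions (pre-order)...
  at root: ((((3*y)+(z*9))+(15*(y*z)))+a) (not simplifiable)
  at L: (((3*y)+(z*9))+(15*(y*z))) (not simplifiable)
  at LL: ((3*y)+(z*9)) (not simplifiable)
  at LLL: (3*y) (not simplifiable)
  at LLR: (z*9) (not simplifiable)
  at LR: (15*(y*z)) (not simplifiable)
  at LRR: (y*z) (not simplifiable)
Result: no simplifiable subexpression found -> normal form.

Answer: yes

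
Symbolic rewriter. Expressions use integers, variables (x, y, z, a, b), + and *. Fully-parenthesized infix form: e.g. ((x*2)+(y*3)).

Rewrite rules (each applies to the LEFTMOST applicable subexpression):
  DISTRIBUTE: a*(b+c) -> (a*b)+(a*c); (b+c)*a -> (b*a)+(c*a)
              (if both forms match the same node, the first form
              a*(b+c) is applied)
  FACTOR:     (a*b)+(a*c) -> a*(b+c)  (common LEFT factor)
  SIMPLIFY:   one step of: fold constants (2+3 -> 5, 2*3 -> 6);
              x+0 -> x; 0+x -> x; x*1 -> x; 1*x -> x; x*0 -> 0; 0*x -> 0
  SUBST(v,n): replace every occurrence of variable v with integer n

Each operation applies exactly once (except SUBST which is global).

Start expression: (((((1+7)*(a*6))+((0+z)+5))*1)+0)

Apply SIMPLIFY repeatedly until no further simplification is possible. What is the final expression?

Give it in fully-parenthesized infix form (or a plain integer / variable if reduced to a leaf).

Answer: ((8*(a*6))+(z+5))

Derivation:
Start: (((((1+7)*(a*6))+((0+z)+5))*1)+0)
Step 1: at root: (((((1+7)*(a*6))+((0+z)+5))*1)+0) -> ((((1+7)*(a*6))+((0+z)+5))*1); overall: (((((1+7)*(a*6))+((0+z)+5))*1)+0) -> ((((1+7)*(a*6))+((0+z)+5))*1)
Step 2: at root: ((((1+7)*(a*6))+((0+z)+5))*1) -> (((1+7)*(a*6))+((0+z)+5)); overall: ((((1+7)*(a*6))+((0+z)+5))*1) -> (((1+7)*(a*6))+((0+z)+5))
Step 3: at LL: (1+7) -> 8; overall: (((1+7)*(a*6))+((0+z)+5)) -> ((8*(a*6))+((0+z)+5))
Step 4: at RL: (0+z) -> z; overall: ((8*(a*6))+((0+z)+5)) -> ((8*(a*6))+(z+5))
Fixed point: ((8*(a*6))+(z+5))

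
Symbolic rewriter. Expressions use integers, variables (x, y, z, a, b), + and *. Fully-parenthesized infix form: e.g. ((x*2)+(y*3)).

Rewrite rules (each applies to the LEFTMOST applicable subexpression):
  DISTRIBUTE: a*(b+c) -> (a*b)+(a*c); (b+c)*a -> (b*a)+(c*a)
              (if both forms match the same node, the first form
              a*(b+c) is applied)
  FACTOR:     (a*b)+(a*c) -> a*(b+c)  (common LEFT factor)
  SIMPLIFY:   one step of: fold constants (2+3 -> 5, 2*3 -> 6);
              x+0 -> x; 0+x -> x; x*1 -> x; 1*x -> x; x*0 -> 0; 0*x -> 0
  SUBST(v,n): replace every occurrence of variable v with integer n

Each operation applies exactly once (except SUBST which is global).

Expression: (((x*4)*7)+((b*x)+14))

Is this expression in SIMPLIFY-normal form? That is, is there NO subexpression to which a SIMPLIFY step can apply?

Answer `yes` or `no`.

Answer: yes

Derivation:
Expression: (((x*4)*7)+((b*x)+14))
Scanning for simplifiable subexpressions (pre-order)...
  at root: (((x*4)*7)+((b*x)+14)) (not simplifiable)
  at L: ((x*4)*7) (not simplifiable)
  at LL: (x*4) (not simplifiable)
  at R: ((b*x)+14) (not simplifiable)
  at RL: (b*x) (not simplifiable)
Result: no simplifiable subexpression found -> normal form.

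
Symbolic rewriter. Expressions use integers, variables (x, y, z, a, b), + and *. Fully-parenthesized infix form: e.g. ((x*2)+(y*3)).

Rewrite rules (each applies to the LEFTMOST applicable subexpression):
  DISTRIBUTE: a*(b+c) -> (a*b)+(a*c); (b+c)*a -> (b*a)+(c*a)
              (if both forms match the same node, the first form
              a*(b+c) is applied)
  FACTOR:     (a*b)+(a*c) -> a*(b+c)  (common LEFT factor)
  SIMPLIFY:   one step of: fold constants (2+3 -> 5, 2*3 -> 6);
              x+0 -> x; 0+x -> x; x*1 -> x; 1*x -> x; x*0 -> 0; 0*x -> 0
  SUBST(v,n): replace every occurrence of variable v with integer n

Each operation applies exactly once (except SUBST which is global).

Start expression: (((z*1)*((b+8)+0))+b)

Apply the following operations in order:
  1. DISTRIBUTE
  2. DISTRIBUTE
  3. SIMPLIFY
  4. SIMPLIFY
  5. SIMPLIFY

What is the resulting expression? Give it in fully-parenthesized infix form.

Answer: ((((z*b)+(z*8))+0)+b)

Derivation:
Start: (((z*1)*((b+8)+0))+b)
Apply DISTRIBUTE at L (target: ((z*1)*((b+8)+0))): (((z*1)*((b+8)+0))+b) -> ((((z*1)*(b+8))+((z*1)*0))+b)
Apply DISTRIBUTE at LL (target: ((z*1)*(b+8))): ((((z*1)*(b+8))+((z*1)*0))+b) -> (((((z*1)*b)+((z*1)*8))+((z*1)*0))+b)
Apply SIMPLIFY at LLLL (target: (z*1)): (((((z*1)*b)+((z*1)*8))+((z*1)*0))+b) -> ((((z*b)+((z*1)*8))+((z*1)*0))+b)
Apply SIMPLIFY at LLRL (target: (z*1)): ((((z*b)+((z*1)*8))+((z*1)*0))+b) -> ((((z*b)+(z*8))+((z*1)*0))+b)
Apply SIMPLIFY at LR (target: ((z*1)*0)): ((((z*b)+(z*8))+((z*1)*0))+b) -> ((((z*b)+(z*8))+0)+b)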